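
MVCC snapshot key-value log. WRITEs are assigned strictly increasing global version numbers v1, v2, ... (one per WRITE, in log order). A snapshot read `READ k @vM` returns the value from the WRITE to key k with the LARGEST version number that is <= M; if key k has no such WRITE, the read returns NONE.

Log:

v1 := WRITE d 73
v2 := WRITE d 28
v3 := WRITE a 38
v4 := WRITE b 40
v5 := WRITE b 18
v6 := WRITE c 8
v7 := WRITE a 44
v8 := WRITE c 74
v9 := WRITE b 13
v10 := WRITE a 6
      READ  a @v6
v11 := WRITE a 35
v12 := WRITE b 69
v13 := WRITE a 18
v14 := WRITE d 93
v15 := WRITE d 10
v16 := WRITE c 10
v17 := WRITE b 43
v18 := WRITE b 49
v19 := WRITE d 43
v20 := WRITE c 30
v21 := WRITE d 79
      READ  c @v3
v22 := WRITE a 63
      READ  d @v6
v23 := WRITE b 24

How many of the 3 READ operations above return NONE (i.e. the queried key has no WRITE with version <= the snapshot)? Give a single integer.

Answer: 1

Derivation:
v1: WRITE d=73  (d history now [(1, 73)])
v2: WRITE d=28  (d history now [(1, 73), (2, 28)])
v3: WRITE a=38  (a history now [(3, 38)])
v4: WRITE b=40  (b history now [(4, 40)])
v5: WRITE b=18  (b history now [(4, 40), (5, 18)])
v6: WRITE c=8  (c history now [(6, 8)])
v7: WRITE a=44  (a history now [(3, 38), (7, 44)])
v8: WRITE c=74  (c history now [(6, 8), (8, 74)])
v9: WRITE b=13  (b history now [(4, 40), (5, 18), (9, 13)])
v10: WRITE a=6  (a history now [(3, 38), (7, 44), (10, 6)])
READ a @v6: history=[(3, 38), (7, 44), (10, 6)] -> pick v3 -> 38
v11: WRITE a=35  (a history now [(3, 38), (7, 44), (10, 6), (11, 35)])
v12: WRITE b=69  (b history now [(4, 40), (5, 18), (9, 13), (12, 69)])
v13: WRITE a=18  (a history now [(3, 38), (7, 44), (10, 6), (11, 35), (13, 18)])
v14: WRITE d=93  (d history now [(1, 73), (2, 28), (14, 93)])
v15: WRITE d=10  (d history now [(1, 73), (2, 28), (14, 93), (15, 10)])
v16: WRITE c=10  (c history now [(6, 8), (8, 74), (16, 10)])
v17: WRITE b=43  (b history now [(4, 40), (5, 18), (9, 13), (12, 69), (17, 43)])
v18: WRITE b=49  (b history now [(4, 40), (5, 18), (9, 13), (12, 69), (17, 43), (18, 49)])
v19: WRITE d=43  (d history now [(1, 73), (2, 28), (14, 93), (15, 10), (19, 43)])
v20: WRITE c=30  (c history now [(6, 8), (8, 74), (16, 10), (20, 30)])
v21: WRITE d=79  (d history now [(1, 73), (2, 28), (14, 93), (15, 10), (19, 43), (21, 79)])
READ c @v3: history=[(6, 8), (8, 74), (16, 10), (20, 30)] -> no version <= 3 -> NONE
v22: WRITE a=63  (a history now [(3, 38), (7, 44), (10, 6), (11, 35), (13, 18), (22, 63)])
READ d @v6: history=[(1, 73), (2, 28), (14, 93), (15, 10), (19, 43), (21, 79)] -> pick v2 -> 28
v23: WRITE b=24  (b history now [(4, 40), (5, 18), (9, 13), (12, 69), (17, 43), (18, 49), (23, 24)])
Read results in order: ['38', 'NONE', '28']
NONE count = 1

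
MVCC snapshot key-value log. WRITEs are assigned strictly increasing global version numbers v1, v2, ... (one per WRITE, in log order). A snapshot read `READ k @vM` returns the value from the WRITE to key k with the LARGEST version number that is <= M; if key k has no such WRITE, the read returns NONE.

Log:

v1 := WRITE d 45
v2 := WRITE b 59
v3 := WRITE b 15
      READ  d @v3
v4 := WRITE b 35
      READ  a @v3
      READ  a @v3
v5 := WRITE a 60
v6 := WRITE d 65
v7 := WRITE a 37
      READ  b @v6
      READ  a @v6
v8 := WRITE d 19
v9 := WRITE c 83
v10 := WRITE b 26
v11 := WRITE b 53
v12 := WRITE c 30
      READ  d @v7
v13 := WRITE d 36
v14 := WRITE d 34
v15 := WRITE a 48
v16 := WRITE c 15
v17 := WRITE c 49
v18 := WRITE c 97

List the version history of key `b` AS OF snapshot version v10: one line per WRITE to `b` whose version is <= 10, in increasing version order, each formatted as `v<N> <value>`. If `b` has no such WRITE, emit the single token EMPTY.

Answer: v2 59
v3 15
v4 35
v10 26

Derivation:
Scan writes for key=b with version <= 10:
  v1 WRITE d 45 -> skip
  v2 WRITE b 59 -> keep
  v3 WRITE b 15 -> keep
  v4 WRITE b 35 -> keep
  v5 WRITE a 60 -> skip
  v6 WRITE d 65 -> skip
  v7 WRITE a 37 -> skip
  v8 WRITE d 19 -> skip
  v9 WRITE c 83 -> skip
  v10 WRITE b 26 -> keep
  v11 WRITE b 53 -> drop (> snap)
  v12 WRITE c 30 -> skip
  v13 WRITE d 36 -> skip
  v14 WRITE d 34 -> skip
  v15 WRITE a 48 -> skip
  v16 WRITE c 15 -> skip
  v17 WRITE c 49 -> skip
  v18 WRITE c 97 -> skip
Collected: [(2, 59), (3, 15), (4, 35), (10, 26)]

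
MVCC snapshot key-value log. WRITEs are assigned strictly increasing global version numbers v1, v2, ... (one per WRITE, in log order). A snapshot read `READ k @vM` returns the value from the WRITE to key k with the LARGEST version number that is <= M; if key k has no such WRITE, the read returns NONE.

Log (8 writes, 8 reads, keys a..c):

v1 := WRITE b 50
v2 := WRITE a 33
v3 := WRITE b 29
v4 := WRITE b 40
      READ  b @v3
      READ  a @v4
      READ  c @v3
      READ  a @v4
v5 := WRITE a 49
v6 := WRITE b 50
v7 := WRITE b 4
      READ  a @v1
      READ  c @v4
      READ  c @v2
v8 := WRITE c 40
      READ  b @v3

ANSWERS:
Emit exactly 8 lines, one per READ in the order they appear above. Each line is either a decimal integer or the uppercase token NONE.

Answer: 29
33
NONE
33
NONE
NONE
NONE
29

Derivation:
v1: WRITE b=50  (b history now [(1, 50)])
v2: WRITE a=33  (a history now [(2, 33)])
v3: WRITE b=29  (b history now [(1, 50), (3, 29)])
v4: WRITE b=40  (b history now [(1, 50), (3, 29), (4, 40)])
READ b @v3: history=[(1, 50), (3, 29), (4, 40)] -> pick v3 -> 29
READ a @v4: history=[(2, 33)] -> pick v2 -> 33
READ c @v3: history=[] -> no version <= 3 -> NONE
READ a @v4: history=[(2, 33)] -> pick v2 -> 33
v5: WRITE a=49  (a history now [(2, 33), (5, 49)])
v6: WRITE b=50  (b history now [(1, 50), (3, 29), (4, 40), (6, 50)])
v7: WRITE b=4  (b history now [(1, 50), (3, 29), (4, 40), (6, 50), (7, 4)])
READ a @v1: history=[(2, 33), (5, 49)] -> no version <= 1 -> NONE
READ c @v4: history=[] -> no version <= 4 -> NONE
READ c @v2: history=[] -> no version <= 2 -> NONE
v8: WRITE c=40  (c history now [(8, 40)])
READ b @v3: history=[(1, 50), (3, 29), (4, 40), (6, 50), (7, 4)] -> pick v3 -> 29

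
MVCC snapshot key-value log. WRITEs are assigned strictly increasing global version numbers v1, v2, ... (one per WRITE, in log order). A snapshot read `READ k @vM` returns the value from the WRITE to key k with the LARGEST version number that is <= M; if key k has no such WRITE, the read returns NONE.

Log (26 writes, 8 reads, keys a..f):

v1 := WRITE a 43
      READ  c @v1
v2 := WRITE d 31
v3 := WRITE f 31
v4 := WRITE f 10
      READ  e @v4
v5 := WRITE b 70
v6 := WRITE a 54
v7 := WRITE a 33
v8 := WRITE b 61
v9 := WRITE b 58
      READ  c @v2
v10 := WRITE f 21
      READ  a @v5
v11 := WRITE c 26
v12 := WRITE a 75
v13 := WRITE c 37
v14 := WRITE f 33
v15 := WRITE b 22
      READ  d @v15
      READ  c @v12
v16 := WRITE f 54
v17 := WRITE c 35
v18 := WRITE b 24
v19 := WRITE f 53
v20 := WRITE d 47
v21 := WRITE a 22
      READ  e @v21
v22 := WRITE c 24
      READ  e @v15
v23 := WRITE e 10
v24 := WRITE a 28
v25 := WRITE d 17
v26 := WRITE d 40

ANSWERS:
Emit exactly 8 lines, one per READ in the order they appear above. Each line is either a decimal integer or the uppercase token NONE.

Answer: NONE
NONE
NONE
43
31
26
NONE
NONE

Derivation:
v1: WRITE a=43  (a history now [(1, 43)])
READ c @v1: history=[] -> no version <= 1 -> NONE
v2: WRITE d=31  (d history now [(2, 31)])
v3: WRITE f=31  (f history now [(3, 31)])
v4: WRITE f=10  (f history now [(3, 31), (4, 10)])
READ e @v4: history=[] -> no version <= 4 -> NONE
v5: WRITE b=70  (b history now [(5, 70)])
v6: WRITE a=54  (a history now [(1, 43), (6, 54)])
v7: WRITE a=33  (a history now [(1, 43), (6, 54), (7, 33)])
v8: WRITE b=61  (b history now [(5, 70), (8, 61)])
v9: WRITE b=58  (b history now [(5, 70), (8, 61), (9, 58)])
READ c @v2: history=[] -> no version <= 2 -> NONE
v10: WRITE f=21  (f history now [(3, 31), (4, 10), (10, 21)])
READ a @v5: history=[(1, 43), (6, 54), (7, 33)] -> pick v1 -> 43
v11: WRITE c=26  (c history now [(11, 26)])
v12: WRITE a=75  (a history now [(1, 43), (6, 54), (7, 33), (12, 75)])
v13: WRITE c=37  (c history now [(11, 26), (13, 37)])
v14: WRITE f=33  (f history now [(3, 31), (4, 10), (10, 21), (14, 33)])
v15: WRITE b=22  (b history now [(5, 70), (8, 61), (9, 58), (15, 22)])
READ d @v15: history=[(2, 31)] -> pick v2 -> 31
READ c @v12: history=[(11, 26), (13, 37)] -> pick v11 -> 26
v16: WRITE f=54  (f history now [(3, 31), (4, 10), (10, 21), (14, 33), (16, 54)])
v17: WRITE c=35  (c history now [(11, 26), (13, 37), (17, 35)])
v18: WRITE b=24  (b history now [(5, 70), (8, 61), (9, 58), (15, 22), (18, 24)])
v19: WRITE f=53  (f history now [(3, 31), (4, 10), (10, 21), (14, 33), (16, 54), (19, 53)])
v20: WRITE d=47  (d history now [(2, 31), (20, 47)])
v21: WRITE a=22  (a history now [(1, 43), (6, 54), (7, 33), (12, 75), (21, 22)])
READ e @v21: history=[] -> no version <= 21 -> NONE
v22: WRITE c=24  (c history now [(11, 26), (13, 37), (17, 35), (22, 24)])
READ e @v15: history=[] -> no version <= 15 -> NONE
v23: WRITE e=10  (e history now [(23, 10)])
v24: WRITE a=28  (a history now [(1, 43), (6, 54), (7, 33), (12, 75), (21, 22), (24, 28)])
v25: WRITE d=17  (d history now [(2, 31), (20, 47), (25, 17)])
v26: WRITE d=40  (d history now [(2, 31), (20, 47), (25, 17), (26, 40)])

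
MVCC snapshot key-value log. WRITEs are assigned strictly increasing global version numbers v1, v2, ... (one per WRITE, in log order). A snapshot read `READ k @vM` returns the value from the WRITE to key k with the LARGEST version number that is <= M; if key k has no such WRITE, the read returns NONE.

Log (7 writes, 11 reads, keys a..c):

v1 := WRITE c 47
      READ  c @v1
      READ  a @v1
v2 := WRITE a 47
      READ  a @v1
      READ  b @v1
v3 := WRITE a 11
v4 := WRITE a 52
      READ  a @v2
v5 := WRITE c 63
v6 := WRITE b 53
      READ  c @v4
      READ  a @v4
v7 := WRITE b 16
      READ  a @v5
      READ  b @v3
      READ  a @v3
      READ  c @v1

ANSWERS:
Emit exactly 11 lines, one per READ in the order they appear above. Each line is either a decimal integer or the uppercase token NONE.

v1: WRITE c=47  (c history now [(1, 47)])
READ c @v1: history=[(1, 47)] -> pick v1 -> 47
READ a @v1: history=[] -> no version <= 1 -> NONE
v2: WRITE a=47  (a history now [(2, 47)])
READ a @v1: history=[(2, 47)] -> no version <= 1 -> NONE
READ b @v1: history=[] -> no version <= 1 -> NONE
v3: WRITE a=11  (a history now [(2, 47), (3, 11)])
v4: WRITE a=52  (a history now [(2, 47), (3, 11), (4, 52)])
READ a @v2: history=[(2, 47), (3, 11), (4, 52)] -> pick v2 -> 47
v5: WRITE c=63  (c history now [(1, 47), (5, 63)])
v6: WRITE b=53  (b history now [(6, 53)])
READ c @v4: history=[(1, 47), (5, 63)] -> pick v1 -> 47
READ a @v4: history=[(2, 47), (3, 11), (4, 52)] -> pick v4 -> 52
v7: WRITE b=16  (b history now [(6, 53), (7, 16)])
READ a @v5: history=[(2, 47), (3, 11), (4, 52)] -> pick v4 -> 52
READ b @v3: history=[(6, 53), (7, 16)] -> no version <= 3 -> NONE
READ a @v3: history=[(2, 47), (3, 11), (4, 52)] -> pick v3 -> 11
READ c @v1: history=[(1, 47), (5, 63)] -> pick v1 -> 47

Answer: 47
NONE
NONE
NONE
47
47
52
52
NONE
11
47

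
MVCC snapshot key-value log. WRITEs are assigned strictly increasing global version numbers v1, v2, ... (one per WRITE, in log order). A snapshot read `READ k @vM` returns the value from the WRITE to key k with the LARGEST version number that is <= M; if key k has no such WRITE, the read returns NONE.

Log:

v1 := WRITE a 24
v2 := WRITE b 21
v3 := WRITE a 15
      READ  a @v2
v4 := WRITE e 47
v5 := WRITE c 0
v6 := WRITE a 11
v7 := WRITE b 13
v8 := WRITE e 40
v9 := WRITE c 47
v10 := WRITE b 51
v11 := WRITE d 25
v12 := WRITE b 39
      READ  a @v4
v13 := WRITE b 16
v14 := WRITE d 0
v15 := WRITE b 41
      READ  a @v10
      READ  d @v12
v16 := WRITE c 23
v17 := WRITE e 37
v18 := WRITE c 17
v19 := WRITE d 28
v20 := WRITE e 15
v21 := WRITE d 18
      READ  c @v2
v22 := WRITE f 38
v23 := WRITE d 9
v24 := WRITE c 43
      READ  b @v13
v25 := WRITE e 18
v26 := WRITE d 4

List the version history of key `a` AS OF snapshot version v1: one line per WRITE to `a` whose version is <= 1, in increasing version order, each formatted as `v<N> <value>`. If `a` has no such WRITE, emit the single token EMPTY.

Scan writes for key=a with version <= 1:
  v1 WRITE a 24 -> keep
  v2 WRITE b 21 -> skip
  v3 WRITE a 15 -> drop (> snap)
  v4 WRITE e 47 -> skip
  v5 WRITE c 0 -> skip
  v6 WRITE a 11 -> drop (> snap)
  v7 WRITE b 13 -> skip
  v8 WRITE e 40 -> skip
  v9 WRITE c 47 -> skip
  v10 WRITE b 51 -> skip
  v11 WRITE d 25 -> skip
  v12 WRITE b 39 -> skip
  v13 WRITE b 16 -> skip
  v14 WRITE d 0 -> skip
  v15 WRITE b 41 -> skip
  v16 WRITE c 23 -> skip
  v17 WRITE e 37 -> skip
  v18 WRITE c 17 -> skip
  v19 WRITE d 28 -> skip
  v20 WRITE e 15 -> skip
  v21 WRITE d 18 -> skip
  v22 WRITE f 38 -> skip
  v23 WRITE d 9 -> skip
  v24 WRITE c 43 -> skip
  v25 WRITE e 18 -> skip
  v26 WRITE d 4 -> skip
Collected: [(1, 24)]

Answer: v1 24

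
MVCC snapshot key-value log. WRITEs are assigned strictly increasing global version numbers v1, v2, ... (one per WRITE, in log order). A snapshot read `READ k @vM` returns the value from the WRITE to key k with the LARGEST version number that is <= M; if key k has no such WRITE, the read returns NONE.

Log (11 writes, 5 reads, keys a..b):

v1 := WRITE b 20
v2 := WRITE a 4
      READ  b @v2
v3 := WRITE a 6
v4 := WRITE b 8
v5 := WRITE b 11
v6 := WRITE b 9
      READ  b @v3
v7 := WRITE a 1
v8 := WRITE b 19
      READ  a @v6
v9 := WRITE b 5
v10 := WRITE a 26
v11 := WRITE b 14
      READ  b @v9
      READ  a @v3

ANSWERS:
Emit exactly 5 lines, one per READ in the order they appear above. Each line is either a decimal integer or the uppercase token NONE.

Answer: 20
20
6
5
6

Derivation:
v1: WRITE b=20  (b history now [(1, 20)])
v2: WRITE a=4  (a history now [(2, 4)])
READ b @v2: history=[(1, 20)] -> pick v1 -> 20
v3: WRITE a=6  (a history now [(2, 4), (3, 6)])
v4: WRITE b=8  (b history now [(1, 20), (4, 8)])
v5: WRITE b=11  (b history now [(1, 20), (4, 8), (5, 11)])
v6: WRITE b=9  (b history now [(1, 20), (4, 8), (5, 11), (6, 9)])
READ b @v3: history=[(1, 20), (4, 8), (5, 11), (6, 9)] -> pick v1 -> 20
v7: WRITE a=1  (a history now [(2, 4), (3, 6), (7, 1)])
v8: WRITE b=19  (b history now [(1, 20), (4, 8), (5, 11), (6, 9), (8, 19)])
READ a @v6: history=[(2, 4), (3, 6), (7, 1)] -> pick v3 -> 6
v9: WRITE b=5  (b history now [(1, 20), (4, 8), (5, 11), (6, 9), (8, 19), (9, 5)])
v10: WRITE a=26  (a history now [(2, 4), (3, 6), (7, 1), (10, 26)])
v11: WRITE b=14  (b history now [(1, 20), (4, 8), (5, 11), (6, 9), (8, 19), (9, 5), (11, 14)])
READ b @v9: history=[(1, 20), (4, 8), (5, 11), (6, 9), (8, 19), (9, 5), (11, 14)] -> pick v9 -> 5
READ a @v3: history=[(2, 4), (3, 6), (7, 1), (10, 26)] -> pick v3 -> 6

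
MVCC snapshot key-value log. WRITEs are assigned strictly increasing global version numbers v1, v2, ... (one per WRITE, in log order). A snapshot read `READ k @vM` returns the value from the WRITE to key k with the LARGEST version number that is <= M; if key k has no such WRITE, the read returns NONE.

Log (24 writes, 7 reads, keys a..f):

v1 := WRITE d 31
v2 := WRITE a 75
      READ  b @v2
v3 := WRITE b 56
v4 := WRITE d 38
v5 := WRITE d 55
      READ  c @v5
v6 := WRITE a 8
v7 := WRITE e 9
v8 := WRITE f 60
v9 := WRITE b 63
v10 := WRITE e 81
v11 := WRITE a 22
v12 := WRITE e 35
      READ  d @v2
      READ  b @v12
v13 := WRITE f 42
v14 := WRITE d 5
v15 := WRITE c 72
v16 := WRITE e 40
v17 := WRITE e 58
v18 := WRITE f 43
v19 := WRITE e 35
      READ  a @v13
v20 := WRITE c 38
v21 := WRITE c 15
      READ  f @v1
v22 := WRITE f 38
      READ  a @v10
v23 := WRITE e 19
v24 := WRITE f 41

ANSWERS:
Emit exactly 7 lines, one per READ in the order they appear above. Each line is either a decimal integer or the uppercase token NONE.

v1: WRITE d=31  (d history now [(1, 31)])
v2: WRITE a=75  (a history now [(2, 75)])
READ b @v2: history=[] -> no version <= 2 -> NONE
v3: WRITE b=56  (b history now [(3, 56)])
v4: WRITE d=38  (d history now [(1, 31), (4, 38)])
v5: WRITE d=55  (d history now [(1, 31), (4, 38), (5, 55)])
READ c @v5: history=[] -> no version <= 5 -> NONE
v6: WRITE a=8  (a history now [(2, 75), (6, 8)])
v7: WRITE e=9  (e history now [(7, 9)])
v8: WRITE f=60  (f history now [(8, 60)])
v9: WRITE b=63  (b history now [(3, 56), (9, 63)])
v10: WRITE e=81  (e history now [(7, 9), (10, 81)])
v11: WRITE a=22  (a history now [(2, 75), (6, 8), (11, 22)])
v12: WRITE e=35  (e history now [(7, 9), (10, 81), (12, 35)])
READ d @v2: history=[(1, 31), (4, 38), (5, 55)] -> pick v1 -> 31
READ b @v12: history=[(3, 56), (9, 63)] -> pick v9 -> 63
v13: WRITE f=42  (f history now [(8, 60), (13, 42)])
v14: WRITE d=5  (d history now [(1, 31), (4, 38), (5, 55), (14, 5)])
v15: WRITE c=72  (c history now [(15, 72)])
v16: WRITE e=40  (e history now [(7, 9), (10, 81), (12, 35), (16, 40)])
v17: WRITE e=58  (e history now [(7, 9), (10, 81), (12, 35), (16, 40), (17, 58)])
v18: WRITE f=43  (f history now [(8, 60), (13, 42), (18, 43)])
v19: WRITE e=35  (e history now [(7, 9), (10, 81), (12, 35), (16, 40), (17, 58), (19, 35)])
READ a @v13: history=[(2, 75), (6, 8), (11, 22)] -> pick v11 -> 22
v20: WRITE c=38  (c history now [(15, 72), (20, 38)])
v21: WRITE c=15  (c history now [(15, 72), (20, 38), (21, 15)])
READ f @v1: history=[(8, 60), (13, 42), (18, 43)] -> no version <= 1 -> NONE
v22: WRITE f=38  (f history now [(8, 60), (13, 42), (18, 43), (22, 38)])
READ a @v10: history=[(2, 75), (6, 8), (11, 22)] -> pick v6 -> 8
v23: WRITE e=19  (e history now [(7, 9), (10, 81), (12, 35), (16, 40), (17, 58), (19, 35), (23, 19)])
v24: WRITE f=41  (f history now [(8, 60), (13, 42), (18, 43), (22, 38), (24, 41)])

Answer: NONE
NONE
31
63
22
NONE
8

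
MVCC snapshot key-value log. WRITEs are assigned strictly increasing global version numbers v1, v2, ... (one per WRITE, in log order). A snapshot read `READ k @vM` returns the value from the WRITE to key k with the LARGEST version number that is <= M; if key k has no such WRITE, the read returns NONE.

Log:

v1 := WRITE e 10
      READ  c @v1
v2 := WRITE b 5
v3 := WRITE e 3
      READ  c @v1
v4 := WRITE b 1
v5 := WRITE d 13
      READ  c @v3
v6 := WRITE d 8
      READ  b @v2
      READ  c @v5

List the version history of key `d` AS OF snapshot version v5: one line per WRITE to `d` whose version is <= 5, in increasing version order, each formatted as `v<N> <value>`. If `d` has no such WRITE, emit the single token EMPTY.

Answer: v5 13

Derivation:
Scan writes for key=d with version <= 5:
  v1 WRITE e 10 -> skip
  v2 WRITE b 5 -> skip
  v3 WRITE e 3 -> skip
  v4 WRITE b 1 -> skip
  v5 WRITE d 13 -> keep
  v6 WRITE d 8 -> drop (> snap)
Collected: [(5, 13)]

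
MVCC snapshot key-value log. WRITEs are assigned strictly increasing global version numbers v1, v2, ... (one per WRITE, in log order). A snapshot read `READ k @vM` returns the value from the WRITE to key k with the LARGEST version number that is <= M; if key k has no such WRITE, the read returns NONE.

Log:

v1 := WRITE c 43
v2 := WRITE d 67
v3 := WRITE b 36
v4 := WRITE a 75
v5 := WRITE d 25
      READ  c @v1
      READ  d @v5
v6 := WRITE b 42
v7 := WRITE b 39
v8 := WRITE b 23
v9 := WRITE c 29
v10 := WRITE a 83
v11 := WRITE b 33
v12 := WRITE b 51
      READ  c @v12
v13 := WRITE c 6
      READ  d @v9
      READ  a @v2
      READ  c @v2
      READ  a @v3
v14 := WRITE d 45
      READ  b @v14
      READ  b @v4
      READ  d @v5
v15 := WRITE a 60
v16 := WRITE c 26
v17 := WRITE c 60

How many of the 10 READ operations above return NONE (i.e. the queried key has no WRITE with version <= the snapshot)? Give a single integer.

Answer: 2

Derivation:
v1: WRITE c=43  (c history now [(1, 43)])
v2: WRITE d=67  (d history now [(2, 67)])
v3: WRITE b=36  (b history now [(3, 36)])
v4: WRITE a=75  (a history now [(4, 75)])
v5: WRITE d=25  (d history now [(2, 67), (5, 25)])
READ c @v1: history=[(1, 43)] -> pick v1 -> 43
READ d @v5: history=[(2, 67), (5, 25)] -> pick v5 -> 25
v6: WRITE b=42  (b history now [(3, 36), (6, 42)])
v7: WRITE b=39  (b history now [(3, 36), (6, 42), (7, 39)])
v8: WRITE b=23  (b history now [(3, 36), (6, 42), (7, 39), (8, 23)])
v9: WRITE c=29  (c history now [(1, 43), (9, 29)])
v10: WRITE a=83  (a history now [(4, 75), (10, 83)])
v11: WRITE b=33  (b history now [(3, 36), (6, 42), (7, 39), (8, 23), (11, 33)])
v12: WRITE b=51  (b history now [(3, 36), (6, 42), (7, 39), (8, 23), (11, 33), (12, 51)])
READ c @v12: history=[(1, 43), (9, 29)] -> pick v9 -> 29
v13: WRITE c=6  (c history now [(1, 43), (9, 29), (13, 6)])
READ d @v9: history=[(2, 67), (5, 25)] -> pick v5 -> 25
READ a @v2: history=[(4, 75), (10, 83)] -> no version <= 2 -> NONE
READ c @v2: history=[(1, 43), (9, 29), (13, 6)] -> pick v1 -> 43
READ a @v3: history=[(4, 75), (10, 83)] -> no version <= 3 -> NONE
v14: WRITE d=45  (d history now [(2, 67), (5, 25), (14, 45)])
READ b @v14: history=[(3, 36), (6, 42), (7, 39), (8, 23), (11, 33), (12, 51)] -> pick v12 -> 51
READ b @v4: history=[(3, 36), (6, 42), (7, 39), (8, 23), (11, 33), (12, 51)] -> pick v3 -> 36
READ d @v5: history=[(2, 67), (5, 25), (14, 45)] -> pick v5 -> 25
v15: WRITE a=60  (a history now [(4, 75), (10, 83), (15, 60)])
v16: WRITE c=26  (c history now [(1, 43), (9, 29), (13, 6), (16, 26)])
v17: WRITE c=60  (c history now [(1, 43), (9, 29), (13, 6), (16, 26), (17, 60)])
Read results in order: ['43', '25', '29', '25', 'NONE', '43', 'NONE', '51', '36', '25']
NONE count = 2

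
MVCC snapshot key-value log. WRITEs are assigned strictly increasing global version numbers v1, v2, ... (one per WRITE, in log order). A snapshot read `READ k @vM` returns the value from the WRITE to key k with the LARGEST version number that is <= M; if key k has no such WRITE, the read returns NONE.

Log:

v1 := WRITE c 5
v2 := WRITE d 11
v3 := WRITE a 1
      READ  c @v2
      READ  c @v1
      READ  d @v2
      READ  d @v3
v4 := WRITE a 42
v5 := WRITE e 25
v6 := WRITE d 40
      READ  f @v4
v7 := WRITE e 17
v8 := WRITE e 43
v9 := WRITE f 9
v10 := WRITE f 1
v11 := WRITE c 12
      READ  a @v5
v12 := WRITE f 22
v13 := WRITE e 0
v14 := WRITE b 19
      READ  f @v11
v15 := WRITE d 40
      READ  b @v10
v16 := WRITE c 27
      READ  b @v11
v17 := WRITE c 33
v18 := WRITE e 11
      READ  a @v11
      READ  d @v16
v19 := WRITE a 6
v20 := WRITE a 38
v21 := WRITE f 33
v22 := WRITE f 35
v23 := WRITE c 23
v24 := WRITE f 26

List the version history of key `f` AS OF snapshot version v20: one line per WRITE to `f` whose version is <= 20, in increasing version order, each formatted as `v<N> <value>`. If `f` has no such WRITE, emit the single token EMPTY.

Answer: v9 9
v10 1
v12 22

Derivation:
Scan writes for key=f with version <= 20:
  v1 WRITE c 5 -> skip
  v2 WRITE d 11 -> skip
  v3 WRITE a 1 -> skip
  v4 WRITE a 42 -> skip
  v5 WRITE e 25 -> skip
  v6 WRITE d 40 -> skip
  v7 WRITE e 17 -> skip
  v8 WRITE e 43 -> skip
  v9 WRITE f 9 -> keep
  v10 WRITE f 1 -> keep
  v11 WRITE c 12 -> skip
  v12 WRITE f 22 -> keep
  v13 WRITE e 0 -> skip
  v14 WRITE b 19 -> skip
  v15 WRITE d 40 -> skip
  v16 WRITE c 27 -> skip
  v17 WRITE c 33 -> skip
  v18 WRITE e 11 -> skip
  v19 WRITE a 6 -> skip
  v20 WRITE a 38 -> skip
  v21 WRITE f 33 -> drop (> snap)
  v22 WRITE f 35 -> drop (> snap)
  v23 WRITE c 23 -> skip
  v24 WRITE f 26 -> drop (> snap)
Collected: [(9, 9), (10, 1), (12, 22)]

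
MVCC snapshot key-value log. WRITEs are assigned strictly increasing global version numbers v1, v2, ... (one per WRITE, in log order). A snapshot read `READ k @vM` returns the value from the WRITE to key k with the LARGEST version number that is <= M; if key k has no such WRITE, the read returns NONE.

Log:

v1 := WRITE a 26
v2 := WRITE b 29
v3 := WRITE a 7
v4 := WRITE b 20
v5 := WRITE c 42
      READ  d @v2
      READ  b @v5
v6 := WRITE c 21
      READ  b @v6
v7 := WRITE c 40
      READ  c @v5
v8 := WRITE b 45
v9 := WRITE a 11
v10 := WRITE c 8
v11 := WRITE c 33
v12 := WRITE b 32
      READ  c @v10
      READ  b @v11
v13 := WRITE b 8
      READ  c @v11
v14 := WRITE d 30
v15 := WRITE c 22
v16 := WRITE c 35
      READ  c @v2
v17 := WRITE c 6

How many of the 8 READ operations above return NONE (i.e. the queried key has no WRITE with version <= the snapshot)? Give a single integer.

Answer: 2

Derivation:
v1: WRITE a=26  (a history now [(1, 26)])
v2: WRITE b=29  (b history now [(2, 29)])
v3: WRITE a=7  (a history now [(1, 26), (3, 7)])
v4: WRITE b=20  (b history now [(2, 29), (4, 20)])
v5: WRITE c=42  (c history now [(5, 42)])
READ d @v2: history=[] -> no version <= 2 -> NONE
READ b @v5: history=[(2, 29), (4, 20)] -> pick v4 -> 20
v6: WRITE c=21  (c history now [(5, 42), (6, 21)])
READ b @v6: history=[(2, 29), (4, 20)] -> pick v4 -> 20
v7: WRITE c=40  (c history now [(5, 42), (6, 21), (7, 40)])
READ c @v5: history=[(5, 42), (6, 21), (7, 40)] -> pick v5 -> 42
v8: WRITE b=45  (b history now [(2, 29), (4, 20), (8, 45)])
v9: WRITE a=11  (a history now [(1, 26), (3, 7), (9, 11)])
v10: WRITE c=8  (c history now [(5, 42), (6, 21), (7, 40), (10, 8)])
v11: WRITE c=33  (c history now [(5, 42), (6, 21), (7, 40), (10, 8), (11, 33)])
v12: WRITE b=32  (b history now [(2, 29), (4, 20), (8, 45), (12, 32)])
READ c @v10: history=[(5, 42), (6, 21), (7, 40), (10, 8), (11, 33)] -> pick v10 -> 8
READ b @v11: history=[(2, 29), (4, 20), (8, 45), (12, 32)] -> pick v8 -> 45
v13: WRITE b=8  (b history now [(2, 29), (4, 20), (8, 45), (12, 32), (13, 8)])
READ c @v11: history=[(5, 42), (6, 21), (7, 40), (10, 8), (11, 33)] -> pick v11 -> 33
v14: WRITE d=30  (d history now [(14, 30)])
v15: WRITE c=22  (c history now [(5, 42), (6, 21), (7, 40), (10, 8), (11, 33), (15, 22)])
v16: WRITE c=35  (c history now [(5, 42), (6, 21), (7, 40), (10, 8), (11, 33), (15, 22), (16, 35)])
READ c @v2: history=[(5, 42), (6, 21), (7, 40), (10, 8), (11, 33), (15, 22), (16, 35)] -> no version <= 2 -> NONE
v17: WRITE c=6  (c history now [(5, 42), (6, 21), (7, 40), (10, 8), (11, 33), (15, 22), (16, 35), (17, 6)])
Read results in order: ['NONE', '20', '20', '42', '8', '45', '33', 'NONE']
NONE count = 2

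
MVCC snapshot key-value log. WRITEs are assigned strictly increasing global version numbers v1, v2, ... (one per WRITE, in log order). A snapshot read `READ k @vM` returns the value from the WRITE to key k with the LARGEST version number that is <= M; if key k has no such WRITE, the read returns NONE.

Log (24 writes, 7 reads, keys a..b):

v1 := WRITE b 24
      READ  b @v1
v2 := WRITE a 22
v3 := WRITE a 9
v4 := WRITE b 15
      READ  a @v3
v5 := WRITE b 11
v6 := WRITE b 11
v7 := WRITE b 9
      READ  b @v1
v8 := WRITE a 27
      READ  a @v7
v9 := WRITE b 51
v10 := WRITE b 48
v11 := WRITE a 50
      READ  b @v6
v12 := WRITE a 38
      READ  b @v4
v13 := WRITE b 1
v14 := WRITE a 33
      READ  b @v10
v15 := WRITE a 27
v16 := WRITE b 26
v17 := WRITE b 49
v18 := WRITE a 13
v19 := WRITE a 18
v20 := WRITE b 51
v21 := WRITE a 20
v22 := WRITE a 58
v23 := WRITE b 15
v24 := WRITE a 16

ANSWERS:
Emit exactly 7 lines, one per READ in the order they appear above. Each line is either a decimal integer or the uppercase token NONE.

Answer: 24
9
24
9
11
15
48

Derivation:
v1: WRITE b=24  (b history now [(1, 24)])
READ b @v1: history=[(1, 24)] -> pick v1 -> 24
v2: WRITE a=22  (a history now [(2, 22)])
v3: WRITE a=9  (a history now [(2, 22), (3, 9)])
v4: WRITE b=15  (b history now [(1, 24), (4, 15)])
READ a @v3: history=[(2, 22), (3, 9)] -> pick v3 -> 9
v5: WRITE b=11  (b history now [(1, 24), (4, 15), (5, 11)])
v6: WRITE b=11  (b history now [(1, 24), (4, 15), (5, 11), (6, 11)])
v7: WRITE b=9  (b history now [(1, 24), (4, 15), (5, 11), (6, 11), (7, 9)])
READ b @v1: history=[(1, 24), (4, 15), (5, 11), (6, 11), (7, 9)] -> pick v1 -> 24
v8: WRITE a=27  (a history now [(2, 22), (3, 9), (8, 27)])
READ a @v7: history=[(2, 22), (3, 9), (8, 27)] -> pick v3 -> 9
v9: WRITE b=51  (b history now [(1, 24), (4, 15), (5, 11), (6, 11), (7, 9), (9, 51)])
v10: WRITE b=48  (b history now [(1, 24), (4, 15), (5, 11), (6, 11), (7, 9), (9, 51), (10, 48)])
v11: WRITE a=50  (a history now [(2, 22), (3, 9), (8, 27), (11, 50)])
READ b @v6: history=[(1, 24), (4, 15), (5, 11), (6, 11), (7, 9), (9, 51), (10, 48)] -> pick v6 -> 11
v12: WRITE a=38  (a history now [(2, 22), (3, 9), (8, 27), (11, 50), (12, 38)])
READ b @v4: history=[(1, 24), (4, 15), (5, 11), (6, 11), (7, 9), (9, 51), (10, 48)] -> pick v4 -> 15
v13: WRITE b=1  (b history now [(1, 24), (4, 15), (5, 11), (6, 11), (7, 9), (9, 51), (10, 48), (13, 1)])
v14: WRITE a=33  (a history now [(2, 22), (3, 9), (8, 27), (11, 50), (12, 38), (14, 33)])
READ b @v10: history=[(1, 24), (4, 15), (5, 11), (6, 11), (7, 9), (9, 51), (10, 48), (13, 1)] -> pick v10 -> 48
v15: WRITE a=27  (a history now [(2, 22), (3, 9), (8, 27), (11, 50), (12, 38), (14, 33), (15, 27)])
v16: WRITE b=26  (b history now [(1, 24), (4, 15), (5, 11), (6, 11), (7, 9), (9, 51), (10, 48), (13, 1), (16, 26)])
v17: WRITE b=49  (b history now [(1, 24), (4, 15), (5, 11), (6, 11), (7, 9), (9, 51), (10, 48), (13, 1), (16, 26), (17, 49)])
v18: WRITE a=13  (a history now [(2, 22), (3, 9), (8, 27), (11, 50), (12, 38), (14, 33), (15, 27), (18, 13)])
v19: WRITE a=18  (a history now [(2, 22), (3, 9), (8, 27), (11, 50), (12, 38), (14, 33), (15, 27), (18, 13), (19, 18)])
v20: WRITE b=51  (b history now [(1, 24), (4, 15), (5, 11), (6, 11), (7, 9), (9, 51), (10, 48), (13, 1), (16, 26), (17, 49), (20, 51)])
v21: WRITE a=20  (a history now [(2, 22), (3, 9), (8, 27), (11, 50), (12, 38), (14, 33), (15, 27), (18, 13), (19, 18), (21, 20)])
v22: WRITE a=58  (a history now [(2, 22), (3, 9), (8, 27), (11, 50), (12, 38), (14, 33), (15, 27), (18, 13), (19, 18), (21, 20), (22, 58)])
v23: WRITE b=15  (b history now [(1, 24), (4, 15), (5, 11), (6, 11), (7, 9), (9, 51), (10, 48), (13, 1), (16, 26), (17, 49), (20, 51), (23, 15)])
v24: WRITE a=16  (a history now [(2, 22), (3, 9), (8, 27), (11, 50), (12, 38), (14, 33), (15, 27), (18, 13), (19, 18), (21, 20), (22, 58), (24, 16)])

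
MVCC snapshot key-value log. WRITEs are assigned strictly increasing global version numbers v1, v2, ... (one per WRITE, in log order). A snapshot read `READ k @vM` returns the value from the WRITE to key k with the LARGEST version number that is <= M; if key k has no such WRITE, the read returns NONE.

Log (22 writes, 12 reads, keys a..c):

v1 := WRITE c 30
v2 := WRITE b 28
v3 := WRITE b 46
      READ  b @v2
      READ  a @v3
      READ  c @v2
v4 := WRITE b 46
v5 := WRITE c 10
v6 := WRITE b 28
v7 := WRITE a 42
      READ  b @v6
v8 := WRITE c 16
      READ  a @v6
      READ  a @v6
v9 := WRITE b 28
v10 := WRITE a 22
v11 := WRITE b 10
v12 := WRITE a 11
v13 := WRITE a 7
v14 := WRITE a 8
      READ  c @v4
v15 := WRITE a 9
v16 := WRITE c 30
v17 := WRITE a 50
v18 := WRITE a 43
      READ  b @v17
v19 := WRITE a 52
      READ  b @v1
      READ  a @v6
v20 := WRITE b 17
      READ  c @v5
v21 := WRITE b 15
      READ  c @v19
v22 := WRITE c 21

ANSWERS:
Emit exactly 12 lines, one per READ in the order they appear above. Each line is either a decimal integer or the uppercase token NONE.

Answer: 28
NONE
30
28
NONE
NONE
30
10
NONE
NONE
10
30

Derivation:
v1: WRITE c=30  (c history now [(1, 30)])
v2: WRITE b=28  (b history now [(2, 28)])
v3: WRITE b=46  (b history now [(2, 28), (3, 46)])
READ b @v2: history=[(2, 28), (3, 46)] -> pick v2 -> 28
READ a @v3: history=[] -> no version <= 3 -> NONE
READ c @v2: history=[(1, 30)] -> pick v1 -> 30
v4: WRITE b=46  (b history now [(2, 28), (3, 46), (4, 46)])
v5: WRITE c=10  (c history now [(1, 30), (5, 10)])
v6: WRITE b=28  (b history now [(2, 28), (3, 46), (4, 46), (6, 28)])
v7: WRITE a=42  (a history now [(7, 42)])
READ b @v6: history=[(2, 28), (3, 46), (4, 46), (6, 28)] -> pick v6 -> 28
v8: WRITE c=16  (c history now [(1, 30), (5, 10), (8, 16)])
READ a @v6: history=[(7, 42)] -> no version <= 6 -> NONE
READ a @v6: history=[(7, 42)] -> no version <= 6 -> NONE
v9: WRITE b=28  (b history now [(2, 28), (3, 46), (4, 46), (6, 28), (9, 28)])
v10: WRITE a=22  (a history now [(7, 42), (10, 22)])
v11: WRITE b=10  (b history now [(2, 28), (3, 46), (4, 46), (6, 28), (9, 28), (11, 10)])
v12: WRITE a=11  (a history now [(7, 42), (10, 22), (12, 11)])
v13: WRITE a=7  (a history now [(7, 42), (10, 22), (12, 11), (13, 7)])
v14: WRITE a=8  (a history now [(7, 42), (10, 22), (12, 11), (13, 7), (14, 8)])
READ c @v4: history=[(1, 30), (5, 10), (8, 16)] -> pick v1 -> 30
v15: WRITE a=9  (a history now [(7, 42), (10, 22), (12, 11), (13, 7), (14, 8), (15, 9)])
v16: WRITE c=30  (c history now [(1, 30), (5, 10), (8, 16), (16, 30)])
v17: WRITE a=50  (a history now [(7, 42), (10, 22), (12, 11), (13, 7), (14, 8), (15, 9), (17, 50)])
v18: WRITE a=43  (a history now [(7, 42), (10, 22), (12, 11), (13, 7), (14, 8), (15, 9), (17, 50), (18, 43)])
READ b @v17: history=[(2, 28), (3, 46), (4, 46), (6, 28), (9, 28), (11, 10)] -> pick v11 -> 10
v19: WRITE a=52  (a history now [(7, 42), (10, 22), (12, 11), (13, 7), (14, 8), (15, 9), (17, 50), (18, 43), (19, 52)])
READ b @v1: history=[(2, 28), (3, 46), (4, 46), (6, 28), (9, 28), (11, 10)] -> no version <= 1 -> NONE
READ a @v6: history=[(7, 42), (10, 22), (12, 11), (13, 7), (14, 8), (15, 9), (17, 50), (18, 43), (19, 52)] -> no version <= 6 -> NONE
v20: WRITE b=17  (b history now [(2, 28), (3, 46), (4, 46), (6, 28), (9, 28), (11, 10), (20, 17)])
READ c @v5: history=[(1, 30), (5, 10), (8, 16), (16, 30)] -> pick v5 -> 10
v21: WRITE b=15  (b history now [(2, 28), (3, 46), (4, 46), (6, 28), (9, 28), (11, 10), (20, 17), (21, 15)])
READ c @v19: history=[(1, 30), (5, 10), (8, 16), (16, 30)] -> pick v16 -> 30
v22: WRITE c=21  (c history now [(1, 30), (5, 10), (8, 16), (16, 30), (22, 21)])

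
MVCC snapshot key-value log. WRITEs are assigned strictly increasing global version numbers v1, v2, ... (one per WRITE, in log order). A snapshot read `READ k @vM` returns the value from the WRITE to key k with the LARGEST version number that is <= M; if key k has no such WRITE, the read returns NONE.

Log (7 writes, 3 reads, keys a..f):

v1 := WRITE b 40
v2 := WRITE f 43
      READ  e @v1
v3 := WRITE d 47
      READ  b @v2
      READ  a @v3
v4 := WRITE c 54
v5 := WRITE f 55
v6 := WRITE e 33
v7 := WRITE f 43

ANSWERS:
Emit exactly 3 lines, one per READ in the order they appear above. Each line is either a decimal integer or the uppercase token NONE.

v1: WRITE b=40  (b history now [(1, 40)])
v2: WRITE f=43  (f history now [(2, 43)])
READ e @v1: history=[] -> no version <= 1 -> NONE
v3: WRITE d=47  (d history now [(3, 47)])
READ b @v2: history=[(1, 40)] -> pick v1 -> 40
READ a @v3: history=[] -> no version <= 3 -> NONE
v4: WRITE c=54  (c history now [(4, 54)])
v5: WRITE f=55  (f history now [(2, 43), (5, 55)])
v6: WRITE e=33  (e history now [(6, 33)])
v7: WRITE f=43  (f history now [(2, 43), (5, 55), (7, 43)])

Answer: NONE
40
NONE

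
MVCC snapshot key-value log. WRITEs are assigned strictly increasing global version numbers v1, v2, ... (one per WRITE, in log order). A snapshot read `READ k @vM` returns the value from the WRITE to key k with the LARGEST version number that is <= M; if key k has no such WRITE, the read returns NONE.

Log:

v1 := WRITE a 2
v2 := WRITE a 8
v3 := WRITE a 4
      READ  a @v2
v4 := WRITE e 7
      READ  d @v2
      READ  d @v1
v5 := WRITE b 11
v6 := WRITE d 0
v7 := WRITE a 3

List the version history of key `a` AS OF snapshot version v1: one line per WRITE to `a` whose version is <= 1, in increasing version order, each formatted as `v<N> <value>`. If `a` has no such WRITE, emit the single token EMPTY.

Answer: v1 2

Derivation:
Scan writes for key=a with version <= 1:
  v1 WRITE a 2 -> keep
  v2 WRITE a 8 -> drop (> snap)
  v3 WRITE a 4 -> drop (> snap)
  v4 WRITE e 7 -> skip
  v5 WRITE b 11 -> skip
  v6 WRITE d 0 -> skip
  v7 WRITE a 3 -> drop (> snap)
Collected: [(1, 2)]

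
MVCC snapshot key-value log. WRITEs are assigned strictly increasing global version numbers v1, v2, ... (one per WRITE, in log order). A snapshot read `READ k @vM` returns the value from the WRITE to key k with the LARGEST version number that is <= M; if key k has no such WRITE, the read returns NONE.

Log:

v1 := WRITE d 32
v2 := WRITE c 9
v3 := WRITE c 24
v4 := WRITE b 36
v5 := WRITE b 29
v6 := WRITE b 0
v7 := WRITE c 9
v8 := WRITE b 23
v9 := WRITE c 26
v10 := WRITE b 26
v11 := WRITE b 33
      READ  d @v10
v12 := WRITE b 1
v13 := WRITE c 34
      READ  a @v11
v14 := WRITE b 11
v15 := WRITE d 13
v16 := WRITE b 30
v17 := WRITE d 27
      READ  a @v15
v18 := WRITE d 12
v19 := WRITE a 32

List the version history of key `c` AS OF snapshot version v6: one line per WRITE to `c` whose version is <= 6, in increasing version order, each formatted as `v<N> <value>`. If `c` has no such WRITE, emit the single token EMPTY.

Scan writes for key=c with version <= 6:
  v1 WRITE d 32 -> skip
  v2 WRITE c 9 -> keep
  v3 WRITE c 24 -> keep
  v4 WRITE b 36 -> skip
  v5 WRITE b 29 -> skip
  v6 WRITE b 0 -> skip
  v7 WRITE c 9 -> drop (> snap)
  v8 WRITE b 23 -> skip
  v9 WRITE c 26 -> drop (> snap)
  v10 WRITE b 26 -> skip
  v11 WRITE b 33 -> skip
  v12 WRITE b 1 -> skip
  v13 WRITE c 34 -> drop (> snap)
  v14 WRITE b 11 -> skip
  v15 WRITE d 13 -> skip
  v16 WRITE b 30 -> skip
  v17 WRITE d 27 -> skip
  v18 WRITE d 12 -> skip
  v19 WRITE a 32 -> skip
Collected: [(2, 9), (3, 24)]

Answer: v2 9
v3 24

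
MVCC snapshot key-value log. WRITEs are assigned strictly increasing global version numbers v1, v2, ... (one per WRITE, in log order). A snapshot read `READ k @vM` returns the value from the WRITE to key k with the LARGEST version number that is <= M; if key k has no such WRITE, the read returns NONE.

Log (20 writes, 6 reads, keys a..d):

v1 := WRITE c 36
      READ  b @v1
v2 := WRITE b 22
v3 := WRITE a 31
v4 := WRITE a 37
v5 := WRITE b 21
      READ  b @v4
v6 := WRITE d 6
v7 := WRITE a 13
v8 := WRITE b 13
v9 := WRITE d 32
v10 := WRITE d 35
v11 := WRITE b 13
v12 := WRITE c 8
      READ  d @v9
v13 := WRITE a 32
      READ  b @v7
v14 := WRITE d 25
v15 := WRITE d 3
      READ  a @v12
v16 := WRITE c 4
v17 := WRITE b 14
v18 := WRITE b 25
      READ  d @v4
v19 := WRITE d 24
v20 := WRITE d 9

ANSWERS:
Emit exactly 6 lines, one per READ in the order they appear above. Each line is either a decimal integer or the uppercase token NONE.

v1: WRITE c=36  (c history now [(1, 36)])
READ b @v1: history=[] -> no version <= 1 -> NONE
v2: WRITE b=22  (b history now [(2, 22)])
v3: WRITE a=31  (a history now [(3, 31)])
v4: WRITE a=37  (a history now [(3, 31), (4, 37)])
v5: WRITE b=21  (b history now [(2, 22), (5, 21)])
READ b @v4: history=[(2, 22), (5, 21)] -> pick v2 -> 22
v6: WRITE d=6  (d history now [(6, 6)])
v7: WRITE a=13  (a history now [(3, 31), (4, 37), (7, 13)])
v8: WRITE b=13  (b history now [(2, 22), (5, 21), (8, 13)])
v9: WRITE d=32  (d history now [(6, 6), (9, 32)])
v10: WRITE d=35  (d history now [(6, 6), (9, 32), (10, 35)])
v11: WRITE b=13  (b history now [(2, 22), (5, 21), (8, 13), (11, 13)])
v12: WRITE c=8  (c history now [(1, 36), (12, 8)])
READ d @v9: history=[(6, 6), (9, 32), (10, 35)] -> pick v9 -> 32
v13: WRITE a=32  (a history now [(3, 31), (4, 37), (7, 13), (13, 32)])
READ b @v7: history=[(2, 22), (5, 21), (8, 13), (11, 13)] -> pick v5 -> 21
v14: WRITE d=25  (d history now [(6, 6), (9, 32), (10, 35), (14, 25)])
v15: WRITE d=3  (d history now [(6, 6), (9, 32), (10, 35), (14, 25), (15, 3)])
READ a @v12: history=[(3, 31), (4, 37), (7, 13), (13, 32)] -> pick v7 -> 13
v16: WRITE c=4  (c history now [(1, 36), (12, 8), (16, 4)])
v17: WRITE b=14  (b history now [(2, 22), (5, 21), (8, 13), (11, 13), (17, 14)])
v18: WRITE b=25  (b history now [(2, 22), (5, 21), (8, 13), (11, 13), (17, 14), (18, 25)])
READ d @v4: history=[(6, 6), (9, 32), (10, 35), (14, 25), (15, 3)] -> no version <= 4 -> NONE
v19: WRITE d=24  (d history now [(6, 6), (9, 32), (10, 35), (14, 25), (15, 3), (19, 24)])
v20: WRITE d=9  (d history now [(6, 6), (9, 32), (10, 35), (14, 25), (15, 3), (19, 24), (20, 9)])

Answer: NONE
22
32
21
13
NONE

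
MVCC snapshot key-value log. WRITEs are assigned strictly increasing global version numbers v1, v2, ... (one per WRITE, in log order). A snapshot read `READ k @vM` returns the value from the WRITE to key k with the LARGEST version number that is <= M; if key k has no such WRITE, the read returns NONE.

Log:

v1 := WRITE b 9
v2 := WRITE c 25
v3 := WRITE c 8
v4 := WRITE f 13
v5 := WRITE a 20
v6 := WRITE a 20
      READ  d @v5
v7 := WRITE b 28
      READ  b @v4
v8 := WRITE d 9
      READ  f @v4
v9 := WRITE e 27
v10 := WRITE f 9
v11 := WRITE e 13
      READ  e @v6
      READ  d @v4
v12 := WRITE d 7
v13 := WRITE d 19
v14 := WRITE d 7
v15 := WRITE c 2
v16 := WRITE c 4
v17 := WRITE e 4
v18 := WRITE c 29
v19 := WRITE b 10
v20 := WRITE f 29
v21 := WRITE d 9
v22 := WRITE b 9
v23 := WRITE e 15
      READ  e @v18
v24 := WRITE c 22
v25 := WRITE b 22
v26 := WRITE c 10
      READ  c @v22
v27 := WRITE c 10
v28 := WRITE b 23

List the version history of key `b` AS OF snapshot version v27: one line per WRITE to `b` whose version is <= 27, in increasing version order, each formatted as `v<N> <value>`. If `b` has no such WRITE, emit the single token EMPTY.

Scan writes for key=b with version <= 27:
  v1 WRITE b 9 -> keep
  v2 WRITE c 25 -> skip
  v3 WRITE c 8 -> skip
  v4 WRITE f 13 -> skip
  v5 WRITE a 20 -> skip
  v6 WRITE a 20 -> skip
  v7 WRITE b 28 -> keep
  v8 WRITE d 9 -> skip
  v9 WRITE e 27 -> skip
  v10 WRITE f 9 -> skip
  v11 WRITE e 13 -> skip
  v12 WRITE d 7 -> skip
  v13 WRITE d 19 -> skip
  v14 WRITE d 7 -> skip
  v15 WRITE c 2 -> skip
  v16 WRITE c 4 -> skip
  v17 WRITE e 4 -> skip
  v18 WRITE c 29 -> skip
  v19 WRITE b 10 -> keep
  v20 WRITE f 29 -> skip
  v21 WRITE d 9 -> skip
  v22 WRITE b 9 -> keep
  v23 WRITE e 15 -> skip
  v24 WRITE c 22 -> skip
  v25 WRITE b 22 -> keep
  v26 WRITE c 10 -> skip
  v27 WRITE c 10 -> skip
  v28 WRITE b 23 -> drop (> snap)
Collected: [(1, 9), (7, 28), (19, 10), (22, 9), (25, 22)]

Answer: v1 9
v7 28
v19 10
v22 9
v25 22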